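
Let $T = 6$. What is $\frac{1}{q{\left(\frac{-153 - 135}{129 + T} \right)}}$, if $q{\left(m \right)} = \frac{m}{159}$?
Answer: $- \frac{2385}{32} \approx -74.531$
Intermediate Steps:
$q{\left(m \right)} = \frac{m}{159}$ ($q{\left(m \right)} = m \frac{1}{159} = \frac{m}{159}$)
$\frac{1}{q{\left(\frac{-153 - 135}{129 + T} \right)}} = \frac{1}{\frac{1}{159} \frac{-153 - 135}{129 + 6}} = \frac{1}{\frac{1}{159} \left(- \frac{288}{135}\right)} = \frac{1}{\frac{1}{159} \left(\left(-288\right) \frac{1}{135}\right)} = \frac{1}{\frac{1}{159} \left(- \frac{32}{15}\right)} = \frac{1}{- \frac{32}{2385}} = - \frac{2385}{32}$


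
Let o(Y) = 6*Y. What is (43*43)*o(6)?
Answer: 66564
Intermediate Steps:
(43*43)*o(6) = (43*43)*(6*6) = 1849*36 = 66564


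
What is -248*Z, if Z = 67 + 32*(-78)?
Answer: 602392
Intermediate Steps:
Z = -2429 (Z = 67 - 2496 = -2429)
-248*Z = -248*(-2429) = 602392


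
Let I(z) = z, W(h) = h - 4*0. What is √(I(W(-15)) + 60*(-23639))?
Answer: 3*I*√157595 ≈ 1190.9*I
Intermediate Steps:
W(h) = h (W(h) = h + 0 = h)
√(I(W(-15)) + 60*(-23639)) = √(-15 + 60*(-23639)) = √(-15 - 1418340) = √(-1418355) = 3*I*√157595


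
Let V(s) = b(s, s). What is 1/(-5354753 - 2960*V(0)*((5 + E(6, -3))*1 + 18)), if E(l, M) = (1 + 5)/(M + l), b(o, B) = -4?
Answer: -1/5058753 ≈ -1.9768e-7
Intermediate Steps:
V(s) = -4
E(l, M) = 6/(M + l)
1/(-5354753 - 2960*V(0)*((5 + E(6, -3))*1 + 18)) = 1/(-5354753 - (-11840)*((5 + 6/(-3 + 6))*1 + 18)) = 1/(-5354753 - (-11840)*((5 + 6/3)*1 + 18)) = 1/(-5354753 - (-11840)*((5 + 6*(1/3))*1 + 18)) = 1/(-5354753 - (-11840)*((5 + 2)*1 + 18)) = 1/(-5354753 - (-11840)*(7*1 + 18)) = 1/(-5354753 - (-11840)*(7 + 18)) = 1/(-5354753 - (-11840)*25) = 1/(-5354753 - 2960*(-100)) = 1/(-5354753 + 296000) = 1/(-5058753) = -1/5058753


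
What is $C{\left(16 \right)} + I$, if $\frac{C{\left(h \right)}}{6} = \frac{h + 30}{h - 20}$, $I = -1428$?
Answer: $-1497$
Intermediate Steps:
$C{\left(h \right)} = \frac{6 \left(30 + h\right)}{-20 + h}$ ($C{\left(h \right)} = 6 \frac{h + 30}{h - 20} = 6 \frac{30 + h}{-20 + h} = \frac{6 \left(30 + h\right)}{-20 + h}$)
$C{\left(16 \right)} + I = \frac{6 \left(30 + 16\right)}{-20 + 16} - 1428 = 6 \frac{1}{-4} \cdot 46 - 1428 = 6 \left(- \frac{1}{4}\right) 46 - 1428 = -69 - 1428 = -1497$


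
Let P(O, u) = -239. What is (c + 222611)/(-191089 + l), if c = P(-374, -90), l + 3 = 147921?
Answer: -222372/43171 ≈ -5.1510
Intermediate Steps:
l = 147918 (l = -3 + 147921 = 147918)
c = -239
(c + 222611)/(-191089 + l) = (-239 + 222611)/(-191089 + 147918) = 222372/(-43171) = 222372*(-1/43171) = -222372/43171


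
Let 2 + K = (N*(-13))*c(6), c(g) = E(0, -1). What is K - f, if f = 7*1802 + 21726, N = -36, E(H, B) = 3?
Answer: -32938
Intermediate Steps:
f = 34340 (f = 12614 + 21726 = 34340)
c(g) = 3
K = 1402 (K = -2 - 36*(-13)*3 = -2 + 468*3 = -2 + 1404 = 1402)
K - f = 1402 - 1*34340 = 1402 - 34340 = -32938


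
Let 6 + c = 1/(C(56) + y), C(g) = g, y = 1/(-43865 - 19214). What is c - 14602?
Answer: -51601572105/3532423 ≈ -14608.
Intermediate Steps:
y = -1/63079 (y = 1/(-63079) = -1/63079 ≈ -1.5853e-5)
c = -21131459/3532423 (c = -6 + 1/(56 - 1/63079) = -6 + 1/(3532423/63079) = -6 + 63079/3532423 = -21131459/3532423 ≈ -5.9821)
c - 14602 = -21131459/3532423 - 14602 = -51601572105/3532423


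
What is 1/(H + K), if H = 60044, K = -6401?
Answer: 1/53643 ≈ 1.8642e-5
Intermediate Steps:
1/(H + K) = 1/(60044 - 6401) = 1/53643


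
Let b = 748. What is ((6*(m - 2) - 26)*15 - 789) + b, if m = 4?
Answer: -251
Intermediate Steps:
((6*(m - 2) - 26)*15 - 789) + b = ((6*(4 - 2) - 26)*15 - 789) + 748 = ((6*2 - 26)*15 - 789) + 748 = ((12 - 26)*15 - 789) + 748 = (-14*15 - 789) + 748 = (-210 - 789) + 748 = -999 + 748 = -251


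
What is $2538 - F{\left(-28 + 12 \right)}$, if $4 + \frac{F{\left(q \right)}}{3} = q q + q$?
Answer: $1830$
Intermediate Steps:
$F{\left(q \right)} = -12 + 3 q + 3 q^{2}$ ($F{\left(q \right)} = -12 + 3 \left(q q + q\right) = -12 + 3 \left(q^{2} + q\right) = -12 + 3 \left(q + q^{2}\right) = -12 + \left(3 q + 3 q^{2}\right) = -12 + 3 q + 3 q^{2}$)
$2538 - F{\left(-28 + 12 \right)} = 2538 - \left(-12 + 3 \left(-28 + 12\right) + 3 \left(-28 + 12\right)^{2}\right) = 2538 - \left(-12 + 3 \left(-16\right) + 3 \left(-16\right)^{2}\right) = 2538 - \left(-12 - 48 + 3 \cdot 256\right) = 2538 - \left(-12 - 48 + 768\right) = 2538 - 708 = 1830$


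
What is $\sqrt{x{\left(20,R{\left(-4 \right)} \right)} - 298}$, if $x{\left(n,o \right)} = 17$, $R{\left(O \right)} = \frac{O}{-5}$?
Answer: $i \sqrt{281} \approx 16.763 i$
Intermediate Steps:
$R{\left(O \right)} = - \frac{O}{5}$ ($R{\left(O \right)} = O \left(- \frac{1}{5}\right) = - \frac{O}{5}$)
$\sqrt{x{\left(20,R{\left(-4 \right)} \right)} - 298} = \sqrt{17 - 298} = \sqrt{-281} = i \sqrt{281}$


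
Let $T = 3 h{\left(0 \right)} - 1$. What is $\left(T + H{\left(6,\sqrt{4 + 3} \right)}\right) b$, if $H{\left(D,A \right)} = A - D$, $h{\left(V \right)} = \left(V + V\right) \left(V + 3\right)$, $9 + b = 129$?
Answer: $-840 + 120 \sqrt{7} \approx -522.51$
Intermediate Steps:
$b = 120$ ($b = -9 + 129 = 120$)
$h{\left(V \right)} = 2 V \left(3 + V\right)$
$T = -1$ ($T = 3 \cdot 2 \cdot 0 \left(3 + 0\right) - 1 = 3 \cdot 2 \cdot 0 \cdot 3 - 1 = 3 \cdot 0 - 1 = 0 - 1 = -1$)
$\left(T + H{\left(6,\sqrt{4 + 3} \right)}\right) b = \left(-1 + \left(\sqrt{4 + 3} - 6\right)\right) 120 = \left(-1 - \left(6 - \sqrt{7}\right)\right) 120 = \left(-7 + \sqrt{7}\right) 120 = -840 + 120 \sqrt{7}$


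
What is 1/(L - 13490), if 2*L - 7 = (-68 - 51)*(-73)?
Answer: -1/9143 ≈ -0.00010937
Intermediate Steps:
L = 4347 (L = 7/2 + ((-68 - 51)*(-73))/2 = 7/2 + (-119*(-73))/2 = 7/2 + (½)*8687 = 7/2 + 8687/2 = 4347)
1/(L - 13490) = 1/(4347 - 13490) = 1/(-9143) = -1/9143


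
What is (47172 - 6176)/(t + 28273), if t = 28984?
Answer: 40996/57257 ≈ 0.71600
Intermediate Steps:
(47172 - 6176)/(t + 28273) = (47172 - 6176)/(28984 + 28273) = 40996/57257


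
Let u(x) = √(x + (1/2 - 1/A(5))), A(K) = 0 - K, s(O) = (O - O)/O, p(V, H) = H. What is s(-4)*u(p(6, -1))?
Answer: 0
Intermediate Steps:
s(O) = 0 (s(O) = 0/O = 0)
A(K) = -K
u(x) = √(7/10 + x) (u(x) = √(x + (1/2 - 1/((-1*5)))) = √(x + (1*(½) - 1/(-5))) = √(x + (½ - 1*(-⅕))) = √(x + (½ + ⅕)) = √(x + 7/10) = √(7/10 + x))
s(-4)*u(p(6, -1)) = 0*(√(70 + 100*(-1))/10) = 0*(√(70 - 100)/10) = 0*(√(-30)/10) = 0*((I*√30)/10) = 0*(I*√30/10) = 0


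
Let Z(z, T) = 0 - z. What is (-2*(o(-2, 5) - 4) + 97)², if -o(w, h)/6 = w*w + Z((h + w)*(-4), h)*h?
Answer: 762129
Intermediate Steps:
Z(z, T) = -z
o(w, h) = -6*w² - 6*h*(4*h + 4*w) (o(w, h) = -6*(w*w + (-(h + w)*(-4))*h) = -6*(w² + (-(-4*h - 4*w))*h) = -6*(w² + (4*h + 4*w)*h) = -6*(w² + h*(4*h + 4*w)) = -6*w² - 6*h*(4*h + 4*w))
(-2*(o(-2, 5) - 4) + 97)² = (-2*((-6*(-2)² - 24*5*(5 - 2)) - 4) + 97)² = (-2*((-6*4 - 24*5*3) - 4) + 97)² = (-2*((-24 - 360) - 4) + 97)² = (-2*(-384 - 4) + 97)² = (-2*(-388) + 97)² = (776 + 97)² = 873² = 762129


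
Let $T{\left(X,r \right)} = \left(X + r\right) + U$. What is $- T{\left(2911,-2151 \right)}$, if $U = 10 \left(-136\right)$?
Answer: $600$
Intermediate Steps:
$U = -1360$
$T{\left(X,r \right)} = -1360 + X + r$ ($T{\left(X,r \right)} = \left(X + r\right) - 1360 = -1360 + X + r$)
$- T{\left(2911,-2151 \right)} = - (-1360 + 2911 - 2151) = \left(-1\right) \left(-600\right) = 600$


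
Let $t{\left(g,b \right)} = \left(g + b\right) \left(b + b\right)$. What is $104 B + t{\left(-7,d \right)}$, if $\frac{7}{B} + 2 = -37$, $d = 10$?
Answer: $\frac{124}{3} \approx 41.333$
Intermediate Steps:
$B = - \frac{7}{39}$ ($B = \frac{7}{-2 - 37} = \frac{7}{-39} = 7 \left(- \frac{1}{39}\right) = - \frac{7}{39} \approx -0.17949$)
$t{\left(g,b \right)} = 2 b \left(b + g\right)$ ($t{\left(g,b \right)} = \left(b + g\right) 2 b = 2 b \left(b + g\right)$)
$104 B + t{\left(-7,d \right)} = 104 \left(- \frac{7}{39}\right) + 2 \cdot 10 \left(10 - 7\right) = - \frac{56}{3} + 2 \cdot 10 \cdot 3 = - \frac{56}{3} + 60 = \frac{124}{3}$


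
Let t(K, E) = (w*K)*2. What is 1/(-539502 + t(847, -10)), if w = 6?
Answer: -1/529338 ≈ -1.8892e-6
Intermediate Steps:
t(K, E) = 12*K (t(K, E) = (6*K)*2 = 12*K)
1/(-539502 + t(847, -10)) = 1/(-539502 + 12*847) = 1/(-539502 + 10164) = 1/(-529338) = -1/529338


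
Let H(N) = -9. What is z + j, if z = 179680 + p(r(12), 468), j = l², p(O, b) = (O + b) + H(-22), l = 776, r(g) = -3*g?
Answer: 782279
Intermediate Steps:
p(O, b) = -9 + O + b (p(O, b) = (O + b) - 9 = -9 + O + b)
j = 602176 (j = 776² = 602176)
z = 180103 (z = 179680 + (-9 - 3*12 + 468) = 179680 + (-9 - 36 + 468) = 179680 + 423 = 180103)
z + j = 180103 + 602176 = 782279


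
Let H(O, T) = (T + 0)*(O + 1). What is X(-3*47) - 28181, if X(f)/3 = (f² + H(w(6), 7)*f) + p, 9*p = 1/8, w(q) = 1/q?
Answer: 672181/24 ≈ 28008.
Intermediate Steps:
p = 1/72 (p = (⅑)/8 = (⅑)*(⅛) = 1/72 ≈ 0.013889)
H(O, T) = T*(1 + O)
X(f) = 1/24 + 3*f² + 49*f/2 (X(f) = 3*((f² + (7*(1 + 1/6))*f) + 1/72) = 3*((f² + (7*(1 + ⅙))*f) + 1/72) = 3*((f² + (7*(7/6))*f) + 1/72) = 3*((f² + 49*f/6) + 1/72) = 3*(1/72 + f² + 49*f/6) = 1/24 + 3*f² + 49*f/2)
X(-3*47) - 28181 = (1/24 + 3*(-3*47)² + 49*(-3*47)/2) - 28181 = (1/24 + 3*(-141)² + (49/2)*(-141)) - 28181 = (1/24 + 3*19881 - 6909/2) - 28181 = (1/24 + 59643 - 6909/2) - 28181 = 1348525/24 - 28181 = 672181/24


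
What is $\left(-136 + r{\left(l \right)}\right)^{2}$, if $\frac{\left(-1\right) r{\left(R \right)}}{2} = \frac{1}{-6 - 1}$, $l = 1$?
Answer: $\frac{902500}{49} \approx 18418.0$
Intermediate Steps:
$r{\left(R \right)} = \frac{2}{7}$ ($r{\left(R \right)} = - \frac{2}{-6 - 1} = - \frac{2}{-7} = \left(-2\right) \left(- \frac{1}{7}\right) = \frac{2}{7}$)
$\left(-136 + r{\left(l \right)}\right)^{2} = \left(-136 + \frac{2}{7}\right)^{2} = \left(- \frac{950}{7}\right)^{2} = \frac{902500}{49}$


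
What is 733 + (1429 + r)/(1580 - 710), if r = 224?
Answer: 7349/10 ≈ 734.90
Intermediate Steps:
733 + (1429 + r)/(1580 - 710) = 733 + (1429 + 224)/(1580 - 710) = 733 + 1653/870 = 733 + 1653*(1/870) = 733 + 19/10 = 7349/10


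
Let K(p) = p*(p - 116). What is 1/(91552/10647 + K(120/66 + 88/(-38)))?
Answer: 465071607/30959331136 ≈ 0.015022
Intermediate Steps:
K(p) = p*(-116 + p)
1/(91552/10647 + K(120/66 + 88/(-38))) = 1/(91552/10647 + (120/66 + 88/(-38))*(-116 + (120/66 + 88/(-38)))) = 1/(91552*(1/10647) + (120*(1/66) + 88*(-1/38))*(-116 + (120*(1/66) + 88*(-1/38)))) = 1/(91552/10647 + (20/11 - 44/19)*(-116 + (20/11 - 44/19))) = 1/(91552/10647 - 104*(-116 - 104/209)/209) = 1/(91552/10647 - 104/209*(-24348/209)) = 1/(91552/10647 + 2532192/43681) = 1/(30959331136/465071607) = 465071607/30959331136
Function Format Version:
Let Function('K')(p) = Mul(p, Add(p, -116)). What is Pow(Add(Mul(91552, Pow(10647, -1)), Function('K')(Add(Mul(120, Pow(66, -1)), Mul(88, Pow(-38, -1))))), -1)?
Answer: Rational(465071607, 30959331136) ≈ 0.015022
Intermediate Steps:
Function('K')(p) = Mul(p, Add(-116, p))
Pow(Add(Mul(91552, Pow(10647, -1)), Function('K')(Add(Mul(120, Pow(66, -1)), Mul(88, Pow(-38, -1))))), -1) = Pow(Add(Mul(91552, Pow(10647, -1)), Mul(Add(Mul(120, Pow(66, -1)), Mul(88, Pow(-38, -1))), Add(-116, Add(Mul(120, Pow(66, -1)), Mul(88, Pow(-38, -1)))))), -1) = Pow(Add(Mul(91552, Rational(1, 10647)), Mul(Add(Mul(120, Rational(1, 66)), Mul(88, Rational(-1, 38))), Add(-116, Add(Mul(120, Rational(1, 66)), Mul(88, Rational(-1, 38)))))), -1) = Pow(Add(Rational(91552, 10647), Mul(Add(Rational(20, 11), Rational(-44, 19)), Add(-116, Add(Rational(20, 11), Rational(-44, 19))))), -1) = Pow(Add(Rational(91552, 10647), Mul(Rational(-104, 209), Add(-116, Rational(-104, 209)))), -1) = Pow(Add(Rational(91552, 10647), Mul(Rational(-104, 209), Rational(-24348, 209))), -1) = Pow(Add(Rational(91552, 10647), Rational(2532192, 43681)), -1) = Pow(Rational(30959331136, 465071607), -1) = Rational(465071607, 30959331136)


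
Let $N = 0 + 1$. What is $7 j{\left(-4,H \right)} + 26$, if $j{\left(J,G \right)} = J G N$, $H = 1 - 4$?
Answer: $110$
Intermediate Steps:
$N = 1$
$H = -3$
$j{\left(J,G \right)} = G J$ ($j{\left(J,G \right)} = J G 1 = G J 1 = G J$)
$7 j{\left(-4,H \right)} + 26 = 7 \left(\left(-3\right) \left(-4\right)\right) + 26 = 7 \cdot 12 + 26 = 84 + 26 = 110$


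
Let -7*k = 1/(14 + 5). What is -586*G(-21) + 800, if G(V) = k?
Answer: 106986/133 ≈ 804.41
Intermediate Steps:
k = -1/133 (k = -1/(7*(14 + 5)) = -⅐/19 = -⅐*1/19 = -1/133 ≈ -0.0075188)
G(V) = -1/133
-586*G(-21) + 800 = -586*(-1/133) + 800 = 586/133 + 800 = 106986/133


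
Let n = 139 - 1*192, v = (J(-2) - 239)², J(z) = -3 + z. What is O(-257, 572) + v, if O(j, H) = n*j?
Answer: 73157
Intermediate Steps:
v = 59536 (v = ((-3 - 2) - 239)² = (-5 - 239)² = (-244)² = 59536)
n = -53 (n = 139 - 192 = -53)
O(j, H) = -53*j
O(-257, 572) + v = -53*(-257) + 59536 = 13621 + 59536 = 73157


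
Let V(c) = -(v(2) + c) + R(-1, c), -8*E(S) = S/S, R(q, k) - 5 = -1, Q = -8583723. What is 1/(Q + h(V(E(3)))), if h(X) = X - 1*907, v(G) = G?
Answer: -8/68677023 ≈ -1.1649e-7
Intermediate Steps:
R(q, k) = 4 (R(q, k) = 5 - 1 = 4)
E(S) = -⅛ (E(S) = -S/(8*S) = -⅛*1 = -⅛)
V(c) = 2 - c (V(c) = -(2 + c) + 4 = (-2 - c) + 4 = 2 - c)
h(X) = -907 + X (h(X) = X - 907 = -907 + X)
1/(Q + h(V(E(3)))) = 1/(-8583723 + (-907 + (2 - 1*(-⅛)))) = 1/(-8583723 + (-907 + (2 + ⅛))) = 1/(-8583723 + (-907 + 17/8)) = 1/(-8583723 - 7239/8) = 1/(-68677023/8) = -8/68677023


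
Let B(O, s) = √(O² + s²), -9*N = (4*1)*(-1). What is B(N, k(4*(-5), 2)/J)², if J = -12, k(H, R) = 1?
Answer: 265/1296 ≈ 0.20448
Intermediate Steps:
N = 4/9 (N = -4*1*(-1)/9 = -4*(-1)/9 = -⅑*(-4) = 4/9 ≈ 0.44444)
B(N, k(4*(-5), 2)/J)² = (√((4/9)² + (1/(-12))²))² = (√(16/81 + (1*(-1/12))²))² = (√(16/81 + (-1/12)²))² = (√(16/81 + 1/144))² = (√(265/1296))² = (√265/36)² = 265/1296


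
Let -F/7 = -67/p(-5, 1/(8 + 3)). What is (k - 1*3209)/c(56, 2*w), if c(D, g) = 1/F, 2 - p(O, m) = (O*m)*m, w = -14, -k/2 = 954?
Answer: -290384633/247 ≈ -1.1756e+6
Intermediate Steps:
k = -1908 (k = -2*954 = -1908)
p(O, m) = 2 - O*m² (p(O, m) = 2 - O*m*m = 2 - O*m²)
F = 56749/247 (F = -(-469)/(2 - 1*(-5)*(1/(8 + 3))²) = -(-469)/(2 - 1*(-5)*(1/11)²) = -(-469)/(2 - 1*(-5)*1/121) = -(-469)/(2 + 5/121) = -(-469)/247/121 = -(-469)*121/247 = -7*(-8107/247) = 56749/247 ≈ 229.75)
c(D, g) = 247/56749 (c(D, g) = 1/(56749/247) = 247/56749)
(k - 1*3209)/c(56, 2*w) = (-1908 - 1*3209)/(247/56749) = (-1908 - 3209)*(56749/247) = -5117*56749/247 = -290384633/247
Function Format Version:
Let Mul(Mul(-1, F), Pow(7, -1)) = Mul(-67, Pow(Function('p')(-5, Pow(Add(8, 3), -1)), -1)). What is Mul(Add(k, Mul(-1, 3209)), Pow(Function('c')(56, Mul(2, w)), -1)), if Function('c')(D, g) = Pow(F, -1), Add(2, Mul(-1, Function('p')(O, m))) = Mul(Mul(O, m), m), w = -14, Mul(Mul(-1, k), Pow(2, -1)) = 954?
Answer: Rational(-290384633, 247) ≈ -1.1756e+6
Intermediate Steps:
k = -1908 (k = Mul(-2, 954) = -1908)
Function('p')(O, m) = Add(2, Mul(-1, O, Pow(m, 2))) (Function('p')(O, m) = Add(2, Mul(-1, Mul(Mul(O, m), m))) = Add(2, Mul(-1, Mul(O, Pow(m, 2)))) = Add(2, Mul(-1, O, Pow(m, 2))))
F = Rational(56749, 247) (F = Mul(-7, Mul(-67, Pow(Add(2, Mul(-1, -5, Pow(Pow(Add(8, 3), -1), 2))), -1))) = Mul(-7, Mul(-67, Pow(Add(2, Mul(-1, -5, Pow(Pow(11, -1), 2))), -1))) = Mul(-7, Mul(-67, Pow(Add(2, Mul(-1, -5, Pow(Rational(1, 11), 2))), -1))) = Mul(-7, Mul(-67, Pow(Add(2, Mul(-1, -5, Rational(1, 121))), -1))) = Mul(-7, Mul(-67, Pow(Add(2, Rational(5, 121)), -1))) = Mul(-7, Mul(-67, Pow(Rational(247, 121), -1))) = Mul(-7, Mul(-67, Rational(121, 247))) = Mul(-7, Rational(-8107, 247)) = Rational(56749, 247) ≈ 229.75)
Function('c')(D, g) = Rational(247, 56749) (Function('c')(D, g) = Pow(Rational(56749, 247), -1) = Rational(247, 56749))
Mul(Add(k, Mul(-1, 3209)), Pow(Function('c')(56, Mul(2, w)), -1)) = Mul(Add(-1908, Mul(-1, 3209)), Pow(Rational(247, 56749), -1)) = Mul(Add(-1908, -3209), Rational(56749, 247)) = Mul(-5117, Rational(56749, 247)) = Rational(-290384633, 247)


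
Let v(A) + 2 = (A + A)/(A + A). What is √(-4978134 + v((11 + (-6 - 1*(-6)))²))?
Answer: I*√4978135 ≈ 2231.2*I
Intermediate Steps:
v(A) = -1 (v(A) = -2 + (A + A)/(A + A) = -2 + (2*A)/((2*A)) = -2 + (2*A)*(1/(2*A)) = -2 + 1 = -1)
√(-4978134 + v((11 + (-6 - 1*(-6)))²)) = √(-4978134 - 1) = √(-4978135) = I*√4978135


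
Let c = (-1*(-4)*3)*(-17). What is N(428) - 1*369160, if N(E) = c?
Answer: -369364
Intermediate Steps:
c = -204 (c = (4*3)*(-17) = 12*(-17) = -204)
N(E) = -204
N(428) - 1*369160 = -204 - 1*369160 = -204 - 369160 = -369364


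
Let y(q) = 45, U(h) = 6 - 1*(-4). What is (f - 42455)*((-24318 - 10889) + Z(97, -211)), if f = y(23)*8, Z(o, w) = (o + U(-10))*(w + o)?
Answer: 1995513475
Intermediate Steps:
U(h) = 10 (U(h) = 6 + 4 = 10)
Z(o, w) = (10 + o)*(o + w) (Z(o, w) = (o + 10)*(w + o) = (10 + o)*(o + w))
f = 360 (f = 45*8 = 360)
(f - 42455)*((-24318 - 10889) + Z(97, -211)) = (360 - 42455)*((-24318 - 10889) + (97² + 10*97 + 10*(-211) + 97*(-211))) = -42095*(-35207 + (9409 + 970 - 2110 - 20467)) = -42095*(-35207 - 12198) = -42095*(-47405) = 1995513475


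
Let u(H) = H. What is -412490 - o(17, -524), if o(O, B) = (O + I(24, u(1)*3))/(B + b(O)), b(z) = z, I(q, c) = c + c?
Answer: -209132407/507 ≈ -4.1249e+5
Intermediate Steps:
I(q, c) = 2*c
o(O, B) = (6 + O)/(B + O) (o(O, B) = (O + 2*(1*3))/(B + O) = (O + 2*3)/(B + O) = (O + 6)/(B + O) = (6 + O)/(B + O))
-412490 - o(17, -524) = -412490 - (6 + 17)/(-524 + 17) = -412490 - 23/(-507) = -412490 - (-1)*23/507 = -412490 - 1*(-23/507) = -412490 + 23/507 = -209132407/507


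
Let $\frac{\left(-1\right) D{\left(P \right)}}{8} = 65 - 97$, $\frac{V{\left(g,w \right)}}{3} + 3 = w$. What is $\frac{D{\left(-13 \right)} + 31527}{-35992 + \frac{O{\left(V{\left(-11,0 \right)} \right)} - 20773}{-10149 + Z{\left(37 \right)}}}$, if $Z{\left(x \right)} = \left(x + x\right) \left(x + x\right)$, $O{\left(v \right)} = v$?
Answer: $- \frac{148521959}{168169834} \approx -0.88317$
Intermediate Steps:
$V{\left(g,w \right)} = -9 + 3 w$
$Z{\left(x \right)} = 4 x^{2}$ ($Z{\left(x \right)} = 2 x 2 x = 4 x^{2}$)
$D{\left(P \right)} = 256$ ($D{\left(P \right)} = - 8 \left(65 - 97\right) = \left(-8\right) \left(-32\right) = 256$)
$\frac{D{\left(-13 \right)} + 31527}{-35992 + \frac{O{\left(V{\left(-11,0 \right)} \right)} - 20773}{-10149 + Z{\left(37 \right)}}} = \frac{256 + 31527}{-35992 + \frac{\left(-9 + 3 \cdot 0\right) - 20773}{-10149 + 4 \cdot 37^{2}}} = \frac{31783}{-35992 + \frac{\left(-9 + 0\right) - 20773}{-10149 + 4 \cdot 1369}} = \frac{31783}{-35992 + \frac{-9 - 20773}{-10149 + 5476}} = \frac{31783}{-35992 - \frac{20782}{-4673}} = \frac{31783}{-35992 - - \frac{20782}{4673}} = \frac{31783}{-35992 + \frac{20782}{4673}} = \frac{31783}{- \frac{168169834}{4673}} = 31783 \left(- \frac{4673}{168169834}\right) = - \frac{148521959}{168169834}$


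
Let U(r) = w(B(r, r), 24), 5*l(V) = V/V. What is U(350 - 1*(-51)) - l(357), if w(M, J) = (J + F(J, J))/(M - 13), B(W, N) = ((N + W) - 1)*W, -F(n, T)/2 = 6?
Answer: -80282/401485 ≈ -0.19996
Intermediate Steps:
F(n, T) = -12 (F(n, T) = -2*6 = -12)
l(V) = 1/5 (l(V) = (V/V)/5 = (1/5)*1 = 1/5)
B(W, N) = W*(-1 + N + W) (B(W, N) = (-1 + N + W)*W = W*(-1 + N + W))
w(M, J) = (-12 + J)/(-13 + M) (w(M, J) = (J - 12)/(M - 13) = (-12 + J)/(-13 + M))
U(r) = 12/(-13 + r*(-1 + 2*r)) (U(r) = (-12 + 24)/(-13 + r*(-1 + r + r)) = 12/(-13 + r*(-1 + 2*r)))
U(350 - 1*(-51)) - l(357) = 12/(-13 + (350 - 1*(-51))*(-1 + 2*(350 - 1*(-51)))) - 1*1/5 = 12/(-13 + (350 + 51)*(-1 + 2*(350 + 51))) - 1/5 = 12/(-13 + 401*(-1 + 2*401)) - 1/5 = 12/(-13 + 401*(-1 + 802)) - 1/5 = 12/(-13 + 401*801) - 1/5 = 12/(-13 + 321201) - 1/5 = 12/321188 - 1/5 = 12*(1/321188) - 1/5 = 3/80297 - 1/5 = -80282/401485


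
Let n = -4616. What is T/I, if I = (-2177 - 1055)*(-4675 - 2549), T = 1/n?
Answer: -1/107774220288 ≈ -9.2787e-12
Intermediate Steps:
T = -1/4616 (T = 1/(-4616) = -1/4616 ≈ -0.00021664)
I = 23347968 (I = -3232*(-7224) = 23347968)
T/I = -1/4616/23347968 = -1/4616*1/23347968 = -1/107774220288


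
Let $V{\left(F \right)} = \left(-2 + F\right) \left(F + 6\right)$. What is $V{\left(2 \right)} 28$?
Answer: $0$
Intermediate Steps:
$V{\left(F \right)} = \left(-2 + F\right) \left(6 + F\right)$
$V{\left(2 \right)} 28 = \left(-12 + 2^{2} + 4 \cdot 2\right) 28 = \left(-12 + 4 + 8\right) 28 = 0 \cdot 28 = 0$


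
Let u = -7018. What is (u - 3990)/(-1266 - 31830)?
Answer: 1376/4137 ≈ 0.33261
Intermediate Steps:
(u - 3990)/(-1266 - 31830) = (-7018 - 3990)/(-1266 - 31830) = -11008/(-33096) = -11008*(-1/33096) = 1376/4137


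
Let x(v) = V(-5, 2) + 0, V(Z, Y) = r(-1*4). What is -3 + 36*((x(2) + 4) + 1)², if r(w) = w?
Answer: 33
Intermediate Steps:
V(Z, Y) = -4 (V(Z, Y) = -1*4 = -4)
x(v) = -4 (x(v) = -4 + 0 = -4)
-3 + 36*((x(2) + 4) + 1)² = -3 + 36*((-4 + 4) + 1)² = -3 + 36*(0 + 1)² = -3 + 36*1² = -3 + 36*1 = -3 + 36 = 33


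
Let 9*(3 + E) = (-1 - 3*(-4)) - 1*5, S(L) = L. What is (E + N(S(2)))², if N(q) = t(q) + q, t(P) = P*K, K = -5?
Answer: 961/9 ≈ 106.78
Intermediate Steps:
t(P) = -5*P (t(P) = P*(-5) = -5*P)
N(q) = -4*q (N(q) = -5*q + q = -4*q)
E = -7/3 (E = -3 + ((-1 - 3*(-4)) - 1*5)/9 = -3 + ((-1 + 12) - 5)/9 = -3 + (11 - 5)/9 = -3 + (⅑)*6 = -3 + ⅔ = -7/3 ≈ -2.3333)
(E + N(S(2)))² = (-7/3 - 4*2)² = (-7/3 - 8)² = (-31/3)² = 961/9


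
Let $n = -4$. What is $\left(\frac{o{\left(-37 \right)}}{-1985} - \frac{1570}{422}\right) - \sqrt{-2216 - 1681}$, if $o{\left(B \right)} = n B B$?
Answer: $- \frac{402789}{418835} - 3 i \sqrt{433} \approx -0.96169 - 62.426 i$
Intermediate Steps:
$o{\left(B \right)} = - 4 B^{2}$ ($o{\left(B \right)} = - 4 B B = - 4 B^{2}$)
$\left(\frac{o{\left(-37 \right)}}{-1985} - \frac{1570}{422}\right) - \sqrt{-2216 - 1681} = \left(\frac{\left(-4\right) \left(-37\right)^{2}}{-1985} - \frac{1570}{422}\right) - \sqrt{-2216 - 1681} = \left(\left(-4\right) 1369 \left(- \frac{1}{1985}\right) - \frac{785}{211}\right) - \sqrt{-3897} = \left(\left(-5476\right) \left(- \frac{1}{1985}\right) - \frac{785}{211}\right) - 3 i \sqrt{433} = \left(\frac{5476}{1985} - \frac{785}{211}\right) - 3 i \sqrt{433} = - \frac{402789}{418835} - 3 i \sqrt{433}$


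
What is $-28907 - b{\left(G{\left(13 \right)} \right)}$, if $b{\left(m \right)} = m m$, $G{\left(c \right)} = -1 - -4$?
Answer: $-28916$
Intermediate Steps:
$G{\left(c \right)} = 3$ ($G{\left(c \right)} = -1 + 4 = 3$)
$b{\left(m \right)} = m^{2}$
$-28907 - b{\left(G{\left(13 \right)} \right)} = -28907 - 3^{2} = -28907 - 9 = -28916$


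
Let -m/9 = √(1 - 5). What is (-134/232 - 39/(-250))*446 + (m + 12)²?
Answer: -2668199/7250 - 432*I ≈ -368.03 - 432.0*I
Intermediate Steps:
m = -18*I (m = -9*√(1 - 5) = -18*I ≈ -18.0*I)
(-134/232 - 39/(-250))*446 + (m + 12)² = (-134/232 - 39/(-250))*446 + (-18*I + 12)² = (-134*1/232 - 39*(-1/250))*446 + (12 - 18*I)² = (-67/116 + 39/250)*446 + (12 - 18*I)² = -6113/14500*446 + (12 - 18*I)² = -1363199/7250 + (12 - 18*I)²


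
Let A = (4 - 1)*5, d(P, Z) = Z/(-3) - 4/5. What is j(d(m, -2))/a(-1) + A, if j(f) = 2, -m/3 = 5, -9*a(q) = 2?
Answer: 6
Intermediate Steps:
a(q) = -2/9 (a(q) = -⅑*2 = -2/9)
m = -15 (m = -3*5 = -15)
d(P, Z) = -⅘ - Z/3 (d(P, Z) = Z*(-⅓) - 4*⅕ = -Z/3 - ⅘ = -⅘ - Z/3)
A = 15 (A = 3*5 = 15)
j(d(m, -2))/a(-1) + A = 2/(-2/9) + 15 = 2*(-9/2) + 15 = -9 + 15 = 6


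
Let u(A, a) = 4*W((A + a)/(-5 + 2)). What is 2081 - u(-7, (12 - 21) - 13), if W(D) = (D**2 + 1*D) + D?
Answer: 14669/9 ≈ 1629.9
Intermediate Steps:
W(D) = D**2 + 2*D (W(D) = (D**2 + D) + D = (D + D**2) + D = D**2 + 2*D)
u(A, a) = 4*(-A/3 - a/3)*(2 - A/3 - a/3) (u(A, a) = 4*(((A + a)/(-5 + 2))*(2 + (A + a)/(-5 + 2))) = 4*(((A + a)/(-3))*(2 + (A + a)/(-3))) = 4*(((A + a)*(-1/3))*(2 + (A + a)*(-1/3))) = 4*((-A/3 - a/3)*(2 + (-A/3 - a/3))) = 4*((-A/3 - a/3)*(2 - A/3 - a/3)) = 4*(-A/3 - a/3)*(2 - A/3 - a/3))
2081 - u(-7, (12 - 21) - 13) = 2081 - 4*(-7 + ((12 - 21) - 13))*(-6 - 7 + ((12 - 21) - 13))/9 = 2081 - 4*(-7 + (-9 - 13))*(-6 - 7 + (-9 - 13))/9 = 2081 - 4*(-7 - 22)*(-6 - 7 - 22)/9 = 2081 - 4*(-29)*(-35)/9 = 2081 - 1*4060/9 = 2081 - 4060/9 = 14669/9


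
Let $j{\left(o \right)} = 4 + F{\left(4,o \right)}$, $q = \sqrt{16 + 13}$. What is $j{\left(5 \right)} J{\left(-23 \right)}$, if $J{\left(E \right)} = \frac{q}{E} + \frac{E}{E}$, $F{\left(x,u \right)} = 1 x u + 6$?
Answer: $30 - \frac{30 \sqrt{29}}{23} \approx 22.976$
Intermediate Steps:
$q = \sqrt{29} \approx 5.3852$
$F{\left(x,u \right)} = 6 + u x$ ($F{\left(x,u \right)} = x u + 6 = u x + 6 = 6 + u x$)
$J{\left(E \right)} = 1 + \frac{\sqrt{29}}{E}$ ($J{\left(E \right)} = \frac{\sqrt{29}}{E} + \frac{E}{E} = \frac{\sqrt{29}}{E} + 1 = 1 + \frac{\sqrt{29}}{E}$)
$j{\left(o \right)} = 10 + 4 o$ ($j{\left(o \right)} = 4 + \left(6 + o 4\right) = 4 + \left(6 + 4 o\right) = 10 + 4 o$)
$j{\left(5 \right)} J{\left(-23 \right)} = \left(10 + 4 \cdot 5\right) \frac{-23 + \sqrt{29}}{-23} = \left(10 + 20\right) \left(- \frac{-23 + \sqrt{29}}{23}\right) = 30 \left(1 - \frac{\sqrt{29}}{23}\right) = 30 - \frac{30 \sqrt{29}}{23}$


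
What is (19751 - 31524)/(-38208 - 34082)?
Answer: 11773/72290 ≈ 0.16286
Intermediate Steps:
(19751 - 31524)/(-38208 - 34082) = -11773/(-72290) = -11773*(-1/72290) = 11773/72290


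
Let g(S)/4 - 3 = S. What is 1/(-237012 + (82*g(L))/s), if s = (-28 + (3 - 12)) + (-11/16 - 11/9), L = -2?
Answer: -5603/1328025468 ≈ -4.2190e-6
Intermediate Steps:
g(S) = 12 + 4*S
s = -5603/144 (s = (-28 - 9) + (-11*1/16 - 11*⅑) = -37 + (-11/16 - 11/9) = -37 - 275/144 = -5603/144 ≈ -38.910)
1/(-237012 + (82*g(L))/s) = 1/(-237012 + (82*(12 + 4*(-2)))/(-5603/144)) = 1/(-237012 + (82*(12 - 8))*(-144/5603)) = 1/(-237012 + (82*4)*(-144/5603)) = 1/(-237012 + 328*(-144/5603)) = 1/(-237012 - 47232/5603) = 1/(-1328025468/5603) = -5603/1328025468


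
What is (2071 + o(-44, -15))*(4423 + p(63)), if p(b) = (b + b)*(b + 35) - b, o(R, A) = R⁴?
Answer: 62657790236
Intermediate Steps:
p(b) = -b + 2*b*(35 + b) (p(b) = (2*b)*(35 + b) - b = 2*b*(35 + b) - b = -b + 2*b*(35 + b))
(2071 + o(-44, -15))*(4423 + p(63)) = (2071 + (-44)⁴)*(4423 + 63*(69 + 2*63)) = (2071 + 3748096)*(4423 + 63*(69 + 126)) = 3750167*(4423 + 63*195) = 3750167*(4423 + 12285) = 3750167*16708 = 62657790236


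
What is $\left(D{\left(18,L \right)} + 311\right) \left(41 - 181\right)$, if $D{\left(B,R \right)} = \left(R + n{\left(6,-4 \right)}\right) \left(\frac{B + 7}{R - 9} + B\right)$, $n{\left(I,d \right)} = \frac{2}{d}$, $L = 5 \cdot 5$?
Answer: $- \frac{885115}{8} \approx -1.1064 \cdot 10^{5}$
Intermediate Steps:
$L = 25$
$D{\left(B,R \right)} = \left(- \frac{1}{2} + R\right) \left(B + \frac{7 + B}{-9 + R}\right)$ ($D{\left(B,R \right)} = \left(R + \frac{2}{-4}\right) \left(\frac{B + 7}{R - 9} + B\right) = \left(R + 2 \left(- \frac{1}{4}\right)\right) \left(\frac{7 + B}{-9 + R} + B\right) = \left(R - \frac{1}{2}\right) \left(\frac{7 + B}{-9 + R} + B\right) = \left(- \frac{1}{2} + R\right) \left(B + \frac{7 + B}{-9 + R}\right)$)
$\left(D{\left(18,L \right)} + 311\right) \left(41 - 181\right) = \left(\frac{-7 + 8 \cdot 18 + 14 \cdot 25 - 306 \cdot 25 + 2 \cdot 18 \cdot 25^{2}}{2 \left(-9 + 25\right)} + 311\right) \left(41 - 181\right) = \left(\frac{-7 + 144 + 350 - 7650 + 2 \cdot 18 \cdot 625}{2 \cdot 16} + 311\right) \left(-140\right) = \left(\frac{1}{2} \cdot \frac{1}{16} \left(-7 + 144 + 350 - 7650 + 22500\right) + 311\right) \left(-140\right) = \left(\frac{1}{2} \cdot \frac{1}{16} \cdot 15337 + 311\right) \left(-140\right) = \left(\frac{15337}{32} + 311\right) \left(-140\right) = \frac{25289}{32} \left(-140\right) = - \frac{885115}{8}$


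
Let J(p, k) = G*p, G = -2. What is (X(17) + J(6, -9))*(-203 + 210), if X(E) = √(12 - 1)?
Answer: -84 + 7*√11 ≈ -60.784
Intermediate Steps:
X(E) = √11
J(p, k) = -2*p
(X(17) + J(6, -9))*(-203 + 210) = (√11 - 2*6)*(-203 + 210) = (√11 - 12)*7 = (-12 + √11)*7 = -84 + 7*√11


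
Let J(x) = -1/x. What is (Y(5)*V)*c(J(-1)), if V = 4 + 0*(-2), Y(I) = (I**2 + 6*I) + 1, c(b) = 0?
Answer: 0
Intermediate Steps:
Y(I) = 1 + I**2 + 6*I
V = 4 (V = 4 + 0 = 4)
(Y(5)*V)*c(J(-1)) = ((1 + 5**2 + 6*5)*4)*0 = ((1 + 25 + 30)*4)*0 = (56*4)*0 = 224*0 = 0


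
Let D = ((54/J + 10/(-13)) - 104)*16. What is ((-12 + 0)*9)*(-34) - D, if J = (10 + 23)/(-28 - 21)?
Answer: 948264/143 ≈ 6631.2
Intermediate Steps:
J = -33/49 (J = 33/(-49) = 33*(-1/49) = -33/49 ≈ -0.67347)
D = -423168/143 (D = ((54/(-33/49) + 10/(-13)) - 104)*16 = ((54*(-49/33) + 10*(-1/13)) - 104)*16 = ((-882/11 - 10/13) - 104)*16 = (-11576/143 - 104)*16 = -26448/143*16 = -423168/143 ≈ -2959.2)
((-12 + 0)*9)*(-34) - D = ((-12 + 0)*9)*(-34) - 1*(-423168/143) = -12*9*(-34) + 423168/143 = -108*(-34) + 423168/143 = 3672 + 423168/143 = 948264/143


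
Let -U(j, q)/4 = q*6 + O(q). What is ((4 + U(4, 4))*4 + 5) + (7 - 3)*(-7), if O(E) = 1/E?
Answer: -395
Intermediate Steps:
U(j, q) = -24*q - 4/q (U(j, q) = -4*(q*6 + 1/q) = -4*(6*q + 1/q) = -4*(1/q + 6*q) = -24*q - 4/q)
((4 + U(4, 4))*4 + 5) + (7 - 3)*(-7) = ((4 + (-24*4 - 4/4))*4 + 5) + (7 - 3)*(-7) = ((4 + (-96 - 4*1/4))*4 + 5) + 4*(-7) = ((4 + (-96 - 1))*4 + 5) - 28 = ((4 - 97)*4 + 5) - 28 = (-93*4 + 5) - 28 = (-372 + 5) - 28 = -367 - 28 = -395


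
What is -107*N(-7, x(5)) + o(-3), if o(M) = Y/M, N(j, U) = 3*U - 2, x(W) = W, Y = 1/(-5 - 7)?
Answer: -50075/36 ≈ -1391.0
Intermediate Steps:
Y = -1/12 (Y = 1/(-12) = -1/12 ≈ -0.083333)
N(j, U) = -2 + 3*U
o(M) = -1/(12*M)
-107*N(-7, x(5)) + o(-3) = -107*(-2 + 3*5) - 1/12/(-3) = -107*(-2 + 15) - 1/12*(-1/3) = -107*13 + 1/36 = -1391 + 1/36 = -50075/36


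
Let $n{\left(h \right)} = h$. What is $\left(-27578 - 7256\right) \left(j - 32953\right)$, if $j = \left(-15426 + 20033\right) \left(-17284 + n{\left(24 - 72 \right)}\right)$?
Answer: $2782591369818$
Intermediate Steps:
$j = -79848524$ ($j = \left(-15426 + 20033\right) \left(-17284 + \left(24 - 72\right)\right) = 4607 \left(-17284 + \left(24 - 72\right)\right) = 4607 \left(-17284 - 48\right) = 4607 \left(-17332\right) = -79848524$)
$\left(-27578 - 7256\right) \left(j - 32953\right) = \left(-27578 - 7256\right) \left(-79848524 - 32953\right) = \left(-34834\right) \left(-79881477\right) = 2782591369818$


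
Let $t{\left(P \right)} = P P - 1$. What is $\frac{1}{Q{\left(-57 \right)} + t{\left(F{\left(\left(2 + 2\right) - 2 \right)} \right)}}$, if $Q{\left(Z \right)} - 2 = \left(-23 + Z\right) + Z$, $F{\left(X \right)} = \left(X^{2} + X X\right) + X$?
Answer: $- \frac{1}{36} \approx -0.027778$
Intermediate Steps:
$F{\left(X \right)} = X + 2 X^{2}$ ($F{\left(X \right)} = \left(X^{2} + X^{2}\right) + X = 2 X^{2} + X = X + 2 X^{2}$)
$t{\left(P \right)} = -1 + P^{2}$ ($t{\left(P \right)} = P^{2} - 1 = -1 + P^{2}$)
$Q{\left(Z \right)} = -21 + 2 Z$ ($Q{\left(Z \right)} = 2 + \left(\left(-23 + Z\right) + Z\right) = 2 + \left(-23 + 2 Z\right) = -21 + 2 Z$)
$\frac{1}{Q{\left(-57 \right)} + t{\left(F{\left(\left(2 + 2\right) - 2 \right)} \right)}} = \frac{1}{\left(-21 + 2 \left(-57\right)\right) - \left(1 - \left(\left(\left(2 + 2\right) - 2\right) \left(1 + 2 \left(\left(2 + 2\right) - 2\right)\right)\right)^{2}\right)} = \frac{1}{\left(-21 - 114\right) - \left(1 - \left(\left(4 - 2\right) \left(1 + 2 \left(4 - 2\right)\right)\right)^{2}\right)} = \frac{1}{-135 - \left(1 - \left(2 \left(1 + 2 \cdot 2\right)\right)^{2}\right)} = \frac{1}{-135 - \left(1 - \left(2 \left(1 + 4\right)\right)^{2}\right)} = \frac{1}{-135 - \left(1 - \left(2 \cdot 5\right)^{2}\right)} = \frac{1}{-135 - \left(1 - 10^{2}\right)} = \frac{1}{-135 + \left(-1 + 100\right)} = \frac{1}{-135 + 99} = \frac{1}{-36} = - \frac{1}{36}$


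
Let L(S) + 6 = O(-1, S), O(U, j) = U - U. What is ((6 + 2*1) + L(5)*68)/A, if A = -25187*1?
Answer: 400/25187 ≈ 0.015881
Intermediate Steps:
O(U, j) = 0
L(S) = -6 (L(S) = -6 + 0 = -6)
A = -25187
((6 + 2*1) + L(5)*68)/A = ((6 + 2*1) - 6*68)/(-25187) = ((6 + 2) - 408)*(-1/25187) = (8 - 408)*(-1/25187) = -400*(-1/25187) = 400/25187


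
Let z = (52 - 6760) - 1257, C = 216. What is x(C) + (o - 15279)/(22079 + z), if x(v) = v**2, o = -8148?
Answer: 658479357/14114 ≈ 46654.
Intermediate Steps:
z = -7965 (z = -6708 - 1257 = -7965)
x(C) + (o - 15279)/(22079 + z) = 216**2 + (-8148 - 15279)/(22079 - 7965) = 46656 - 23427/14114 = 658479357/14114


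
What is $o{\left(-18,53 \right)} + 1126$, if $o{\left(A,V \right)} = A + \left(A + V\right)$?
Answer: $1143$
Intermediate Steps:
$o{\left(A,V \right)} = V + 2 A$
$o{\left(-18,53 \right)} + 1126 = \left(53 + 2 \left(-18\right)\right) + 1126 = \left(53 - 36\right) + 1126 = 17 + 1126 = 1143$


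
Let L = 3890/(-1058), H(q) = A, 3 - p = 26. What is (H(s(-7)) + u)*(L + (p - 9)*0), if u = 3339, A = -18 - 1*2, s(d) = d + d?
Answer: -6455455/529 ≈ -12203.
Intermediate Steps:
p = -23 (p = 3 - 1*26 = 3 - 26 = -23)
s(d) = 2*d
A = -20 (A = -18 - 2 = -20)
H(q) = -20
L = -1945/529 (L = 3890*(-1/1058) = -1945/529 ≈ -3.6768)
(H(s(-7)) + u)*(L + (p - 9)*0) = (-20 + 3339)*(-1945/529 + (-23 - 9)*0) = 3319*(-1945/529 - 32*0) = 3319*(-1945/529 + 0) = 3319*(-1945/529) = -6455455/529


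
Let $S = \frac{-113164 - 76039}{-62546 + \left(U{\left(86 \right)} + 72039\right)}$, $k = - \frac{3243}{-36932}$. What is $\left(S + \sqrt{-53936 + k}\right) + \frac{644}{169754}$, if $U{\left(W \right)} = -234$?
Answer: $- \frac{16056001633}{785876143} + \frac{i \sqrt{18391776919397}}{18466} \approx -20.431 + 232.24 i$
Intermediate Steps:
$k = \frac{3243}{36932}$ ($k = \left(-3243\right) \left(- \frac{1}{36932}\right) = \frac{3243}{36932} \approx 0.08781$)
$S = - \frac{189203}{9259}$ ($S = \frac{-113164 - 76039}{-62546 + \left(-234 + 72039\right)} = - \frac{189203}{-62546 + 71805} = - \frac{189203}{9259} \approx -20.435$)
$\left(S + \sqrt{-53936 + k}\right) + \frac{644}{169754} = \left(- \frac{189203}{9259} + \sqrt{-53936 + \frac{3243}{36932}}\right) + \frac{644}{169754} = \left(- \frac{189203}{9259} + \sqrt{- \frac{1991961109}{36932}}\right) + 644 \cdot \frac{1}{169754} = \left(- \frac{189203}{9259} + \frac{i \sqrt{18391776919397}}{18466}\right) + \frac{322}{84877} = - \frac{16056001633}{785876143} + \frac{i \sqrt{18391776919397}}{18466}$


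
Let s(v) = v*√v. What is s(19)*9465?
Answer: 179835*√19 ≈ 7.8388e+5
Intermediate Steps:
s(v) = v^(3/2)
s(19)*9465 = 19^(3/2)*9465 = (19*√19)*9465 = 179835*√19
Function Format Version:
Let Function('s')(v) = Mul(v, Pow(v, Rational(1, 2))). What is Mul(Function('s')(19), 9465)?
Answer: Mul(179835, Pow(19, Rational(1, 2))) ≈ 7.8388e+5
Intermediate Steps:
Function('s')(v) = Pow(v, Rational(3, 2))
Mul(Function('s')(19), 9465) = Mul(Pow(19, Rational(3, 2)), 9465) = Mul(Mul(19, Pow(19, Rational(1, 2))), 9465) = Mul(179835, Pow(19, Rational(1, 2)))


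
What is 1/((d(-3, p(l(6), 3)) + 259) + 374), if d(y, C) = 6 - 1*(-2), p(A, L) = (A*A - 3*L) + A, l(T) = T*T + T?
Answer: 1/641 ≈ 0.0015601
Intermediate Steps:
l(T) = T + T² (l(T) = T² + T = T + T²)
p(A, L) = A + A² - 3*L (p(A, L) = (A² - 3*L) + A = A + A² - 3*L)
d(y, C) = 8 (d(y, C) = 6 + 2 = 8)
1/((d(-3, p(l(6), 3)) + 259) + 374) = 1/((8 + 259) + 374) = 1/(267 + 374) = 1/641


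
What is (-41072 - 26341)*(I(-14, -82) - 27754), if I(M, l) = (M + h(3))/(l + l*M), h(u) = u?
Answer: 1994465850075/1066 ≈ 1.8710e+9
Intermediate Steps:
I(M, l) = (3 + M)/(l + M*l) (I(M, l) = (M + 3)/(l + l*M) = (3 + M)/(l + M*l))
(-41072 - 26341)*(I(-14, -82) - 27754) = (-41072 - 26341)*((3 - 14)/((-82)*(1 - 14)) - 27754) = -67413*(-1/82*(-11)/(-13) - 27754) = -67413*(-1/82*(-1/13)*(-11) - 27754) = -67413*(-11/1066 - 27754) = -67413*(-29585775/1066) = 1994465850075/1066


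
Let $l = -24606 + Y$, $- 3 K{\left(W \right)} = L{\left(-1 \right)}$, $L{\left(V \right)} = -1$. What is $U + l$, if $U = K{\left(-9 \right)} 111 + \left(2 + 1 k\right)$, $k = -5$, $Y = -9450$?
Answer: $-34022$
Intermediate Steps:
$K{\left(W \right)} = \frac{1}{3}$ ($K{\left(W \right)} = \left(- \frac{1}{3}\right) \left(-1\right) = \frac{1}{3}$)
$U = 34$ ($U = \frac{1}{3} \cdot 111 + \left(2 + 1 \left(-5\right)\right) = 37 + \left(2 - 5\right) = 37 - 3 = 34$)
$l = -34056$ ($l = -24606 - 9450 = -34056$)
$U + l = 34 - 34056 = -34022$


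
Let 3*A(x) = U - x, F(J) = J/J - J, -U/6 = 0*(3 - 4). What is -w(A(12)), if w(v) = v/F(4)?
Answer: -4/3 ≈ -1.3333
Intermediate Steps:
U = 0 (U = -0*(3 - 4) = -0*(-1) = -6*0 = 0)
F(J) = 1 - J
A(x) = -x/3 (A(x) = (0 - x)/3 = (-x)/3 = -x/3)
w(v) = -v/3 (w(v) = v/(1 - 1*4) = v/(1 - 4) = v/(-3) = v*(-1/3) = -v/3)
-w(A(12)) = -(-1)*(-1/3*12)/3 = -(-1)*(-4)/3 = -1*4/3 = -4/3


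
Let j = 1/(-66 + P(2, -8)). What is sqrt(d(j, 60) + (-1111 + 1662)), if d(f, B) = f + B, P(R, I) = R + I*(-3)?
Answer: sqrt(244390)/20 ≈ 24.718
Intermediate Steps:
P(R, I) = R - 3*I
j = -1/40 (j = 1/(-66 + (2 - 3*(-8))) = 1/(-66 + (2 + 24)) = 1/(-66 + 26) = 1/(-40) = -1/40 ≈ -0.025000)
d(f, B) = B + f
sqrt(d(j, 60) + (-1111 + 1662)) = sqrt((60 - 1/40) + (-1111 + 1662)) = sqrt(2399/40 + 551) = sqrt(24439/40) = sqrt(244390)/20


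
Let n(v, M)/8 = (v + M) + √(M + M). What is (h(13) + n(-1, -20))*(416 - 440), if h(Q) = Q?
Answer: 3720 - 384*I*√10 ≈ 3720.0 - 1214.3*I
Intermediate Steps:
n(v, M) = 8*M + 8*v + 8*√2*√M (n(v, M) = 8*((v + M) + √(M + M)) = 8*((M + v) + √(2*M)) = 8*((M + v) + √2*√M) = 8*(M + v + √2*√M) = 8*M + 8*v + 8*√2*√M)
(h(13) + n(-1, -20))*(416 - 440) = (13 + (8*(-20) + 8*(-1) + 8*√2*√(-20)))*(416 - 440) = (13 + (-160 - 8 + 8*√2*(2*I*√5)))*(-24) = (13 + (-160 - 8 + 16*I*√10))*(-24) = (13 + (-168 + 16*I*√10))*(-24) = (-155 + 16*I*√10)*(-24) = 3720 - 384*I*√10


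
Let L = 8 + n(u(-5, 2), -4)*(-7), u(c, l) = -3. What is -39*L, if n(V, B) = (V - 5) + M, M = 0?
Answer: -2496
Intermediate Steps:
n(V, B) = -5 + V (n(V, B) = (V - 5) + 0 = (-5 + V) + 0 = -5 + V)
L = 64 (L = 8 + (-5 - 3)*(-7) = 8 - 8*(-7) = 8 + 56 = 64)
-39*L = -39*64 = -2496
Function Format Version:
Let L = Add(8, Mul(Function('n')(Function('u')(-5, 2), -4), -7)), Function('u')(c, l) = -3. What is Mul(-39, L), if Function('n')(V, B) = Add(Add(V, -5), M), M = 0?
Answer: -2496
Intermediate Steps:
Function('n')(V, B) = Add(-5, V) (Function('n')(V, B) = Add(Add(V, -5), 0) = Add(Add(-5, V), 0) = Add(-5, V))
L = 64 (L = Add(8, Mul(Add(-5, -3), -7)) = Add(8, Mul(-8, -7)) = Add(8, 56) = 64)
Mul(-39, L) = Mul(-39, 64) = -2496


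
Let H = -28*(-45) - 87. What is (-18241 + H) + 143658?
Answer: 126590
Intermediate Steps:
H = 1173 (H = 1260 - 87 = 1173)
(-18241 + H) + 143658 = (-18241 + 1173) + 143658 = -17068 + 143658 = 126590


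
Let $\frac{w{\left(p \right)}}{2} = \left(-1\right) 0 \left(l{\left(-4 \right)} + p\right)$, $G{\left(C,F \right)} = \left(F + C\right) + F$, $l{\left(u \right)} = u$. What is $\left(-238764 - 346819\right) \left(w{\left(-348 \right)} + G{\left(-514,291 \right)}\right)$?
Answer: $-39819644$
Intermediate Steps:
$G{\left(C,F \right)} = C + 2 F$ ($G{\left(C,F \right)} = \left(C + F\right) + F = C + 2 F$)
$w{\left(p \right)} = 0$ ($w{\left(p \right)} = 2 \left(-1\right) 0 \left(-4 + p\right) = 2 \cdot 0 \left(-4 + p\right) = 2 \cdot 0 = 0$)
$\left(-238764 - 346819\right) \left(w{\left(-348 \right)} + G{\left(-514,291 \right)}\right) = \left(-238764 - 346819\right) \left(0 + \left(-514 + 2 \cdot 291\right)\right) = - 585583 \left(0 + \left(-514 + 582\right)\right) = - 585583 \left(0 + 68\right) = \left(-585583\right) 68 = -39819644$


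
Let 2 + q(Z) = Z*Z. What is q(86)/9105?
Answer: 7394/9105 ≈ 0.81208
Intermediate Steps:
q(Z) = -2 + Z² (q(Z) = -2 + Z*Z = -2 + Z²)
q(86)/9105 = (-2 + 86²)/9105 = (-2 + 7396)*(1/9105) = 7394*(1/9105) = 7394/9105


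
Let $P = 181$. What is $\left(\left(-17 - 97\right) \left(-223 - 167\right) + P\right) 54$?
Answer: $2410614$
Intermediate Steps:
$\left(\left(-17 - 97\right) \left(-223 - 167\right) + P\right) 54 = \left(\left(-17 - 97\right) \left(-223 - 167\right) + 181\right) 54 = \left(\left(-114\right) \left(-390\right) + 181\right) 54 = \left(44460 + 181\right) 54 = 44641 \cdot 54 = 2410614$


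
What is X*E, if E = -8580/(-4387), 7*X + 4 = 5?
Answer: 8580/30709 ≈ 0.27940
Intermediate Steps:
X = ⅐ (X = -4/7 + (⅐)*5 = -4/7 + 5/7 = ⅐ ≈ 0.14286)
E = 8580/4387 (E = -8580*(-1/4387) = 8580/4387 ≈ 1.9558)
X*E = (⅐)*(8580/4387) = 8580/30709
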